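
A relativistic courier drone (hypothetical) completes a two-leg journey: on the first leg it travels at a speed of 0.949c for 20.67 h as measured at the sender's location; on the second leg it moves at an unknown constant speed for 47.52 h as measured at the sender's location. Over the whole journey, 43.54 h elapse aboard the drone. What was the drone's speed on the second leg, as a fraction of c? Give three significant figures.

β = 0.627

Leg 1: γ = 1/√(1 − 0.949²) = 1/√0.09940 = 3.172; τ_1 = 20.67/3.172 = 6.517 h.
Leg 2: speed unknown; τ_2 = 47.52/γ_2.
Total proper time: 6.517 + τ_2 = 43.54, so τ_2 = 43.54 − 6.517 = 37.02 h.
γ_2 = 47.52/37.02 = 1.284; β = √(1 − 1/γ²) = √0.3930.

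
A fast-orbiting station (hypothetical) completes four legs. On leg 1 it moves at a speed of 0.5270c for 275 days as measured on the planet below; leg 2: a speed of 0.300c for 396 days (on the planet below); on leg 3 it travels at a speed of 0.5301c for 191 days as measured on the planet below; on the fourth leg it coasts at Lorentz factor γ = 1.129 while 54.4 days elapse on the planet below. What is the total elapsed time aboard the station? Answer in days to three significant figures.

τ = 822 days

Leg 1: γ = 1/√(1 − 0.5270²) = 1/√0.7223 = 1.177; τ_1 = 275/1.177 = 233.7 days.
Leg 2: γ = 1/√(1 − 0.300²) = 1/√0.9100 = 1.048; τ_2 = 396/1.048 = 377.8 days.
Leg 3: γ = 1/√(1 − 0.5301²) = 1/√0.7190 = 1.179; τ_3 = 191/1.179 = 162.0 days.
Leg 4: γ = 1.129; τ_4 = 54.4/1.129 = 48.18 days.
Total: 233.7 + 377.8 + 162.0 + 48.18 days.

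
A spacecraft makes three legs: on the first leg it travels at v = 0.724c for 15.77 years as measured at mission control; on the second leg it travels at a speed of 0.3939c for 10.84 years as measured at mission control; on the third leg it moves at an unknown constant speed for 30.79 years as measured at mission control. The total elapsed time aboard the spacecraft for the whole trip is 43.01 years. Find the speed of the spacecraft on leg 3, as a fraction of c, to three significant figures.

Leg 1: γ = 1/√(1 − 0.724²) = 1/√0.4758 = 1.450; τ_1 = 15.77/1.450 = 10.88 years.
Leg 2: γ = 1/√(1 − 0.3939²) = 1/√0.8448 = 1.088; τ_2 = 10.84/1.088 = 9.964 years.
Leg 3: speed unknown; τ_3 = 30.79/γ_3.
Total proper time: 10.88 + 9.964 + τ_3 = 43.01, so τ_3 = 43.01 − 20.84 = 22.17 years.
γ_3 = 30.79/22.17 = 1.389; β = √(1 − 1/γ²) = √0.4816.

β = 0.694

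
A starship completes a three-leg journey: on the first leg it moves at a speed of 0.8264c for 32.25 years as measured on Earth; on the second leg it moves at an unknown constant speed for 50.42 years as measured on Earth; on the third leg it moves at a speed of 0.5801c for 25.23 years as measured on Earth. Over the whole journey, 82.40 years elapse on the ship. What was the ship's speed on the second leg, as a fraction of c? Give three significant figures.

β = 0.499

Leg 1: γ = 1/√(1 − 0.8264²) = 1/√0.3171 = 1.776; τ_1 = 32.25/1.776 = 18.16 years.
Leg 2: speed unknown; τ_2 = 50.42/γ_2.
Leg 3: γ = 1/√(1 − 0.5801²) = 1/√0.6635 = 1.228; τ_3 = 25.23/1.228 = 20.55 years.
Total proper time: 18.16 + τ_2 + 20.55 = 82.40, so τ_2 = 82.40 − 38.71 = 43.69 years.
γ_2 = 50.42/43.69 = 1.154; β = √(1 − 1/γ²) = √0.2492.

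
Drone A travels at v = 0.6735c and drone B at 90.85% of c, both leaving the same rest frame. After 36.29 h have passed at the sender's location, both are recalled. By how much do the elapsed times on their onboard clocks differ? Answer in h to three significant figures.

|τ_A − τ_B| = 11.7 h

A: γ = 1/√(1 − 0.6735²) = 1/√0.5464 = 1.353; τ_A = 36.29/1.353 = 26.83 h.
B: β = 0.9085; γ = 1/√(1 − 0.9085²) = 1/√0.1746 = 2.393; τ_B = 36.29/2.393 = 15.17 h.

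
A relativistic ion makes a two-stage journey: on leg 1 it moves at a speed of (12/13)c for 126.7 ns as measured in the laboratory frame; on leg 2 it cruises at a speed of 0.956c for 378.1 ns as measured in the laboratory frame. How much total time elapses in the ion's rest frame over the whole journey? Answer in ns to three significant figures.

τ = 160 ns

Leg 1: γ = 1/√(1 − (12/13)²) = 13/5 = 2.600; τ_1 = 126.7/2.600 = 48.73 ns.
Leg 2: γ = 1/√(1 − 0.956²) = 1/√0.08606 = 3.409; τ_2 = 378.1/3.409 = 110.9 ns.
Total: 48.73 + 110.9 ns.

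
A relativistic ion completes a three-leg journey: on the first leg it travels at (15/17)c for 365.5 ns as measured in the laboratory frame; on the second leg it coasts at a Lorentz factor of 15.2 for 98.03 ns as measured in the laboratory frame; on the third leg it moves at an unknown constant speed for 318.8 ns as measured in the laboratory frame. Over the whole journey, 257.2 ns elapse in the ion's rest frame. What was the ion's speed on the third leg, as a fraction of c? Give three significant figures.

β = 0.969

Leg 1: γ = 1/√(1 − (15/17)²) = 17/8 = 2.125; τ_1 = 365.5/2.125 = 172.0 ns.
Leg 2: γ = 15.2; τ_2 = 98.03/15.20 = 6.449 ns.
Leg 3: speed unknown; τ_3 = 318.8/γ_3.
Total proper time: 172.0 + 6.449 + τ_3 = 257.2, so τ_3 = 257.2 − 178.4 = 78.75 ns.
γ_3 = 318.8/78.75 = 4.048; β = √(1 − 1/γ²) = √0.9390.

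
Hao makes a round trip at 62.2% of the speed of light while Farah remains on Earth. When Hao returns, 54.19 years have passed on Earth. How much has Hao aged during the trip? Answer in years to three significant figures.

τ = 42.4 years

β = 0.622; γ = 1/√(1 − 0.622²) = 1/√0.6131 = 1.277
Hao's clock measures proper time along the trip: τ = Δt/γ = 54.19/1.277 years.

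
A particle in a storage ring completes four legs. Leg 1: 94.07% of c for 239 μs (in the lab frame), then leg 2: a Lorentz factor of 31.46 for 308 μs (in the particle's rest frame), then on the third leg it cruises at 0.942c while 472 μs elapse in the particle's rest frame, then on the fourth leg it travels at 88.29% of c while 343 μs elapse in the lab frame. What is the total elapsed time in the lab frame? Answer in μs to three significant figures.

Δt = 1.17×10⁴ μs

Leg 1: 239 μs is already measured in the lab frame.
Leg 2: γ = 31.46; Δt_2 = 31.46 × 308 = 9690 μs.
Leg 3: γ = 1/√(1 − 0.942²) = 1/√0.1126 = 2.980; Δt_3 = 2.980 × 472 = 1406 μs.
Leg 4: 343 μs is already measured in the lab frame.
Total: 239.0 + 9690 + 1406 + 343.0 μs.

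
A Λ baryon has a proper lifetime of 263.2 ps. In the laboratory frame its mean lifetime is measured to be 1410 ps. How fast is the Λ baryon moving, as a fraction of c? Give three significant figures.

v = 0.982c

γ = Δt/τ₀ = 1410/263.2 = 5.357
β = √(1 − 1/γ²) = √(1 − 0.03484) = √0.9652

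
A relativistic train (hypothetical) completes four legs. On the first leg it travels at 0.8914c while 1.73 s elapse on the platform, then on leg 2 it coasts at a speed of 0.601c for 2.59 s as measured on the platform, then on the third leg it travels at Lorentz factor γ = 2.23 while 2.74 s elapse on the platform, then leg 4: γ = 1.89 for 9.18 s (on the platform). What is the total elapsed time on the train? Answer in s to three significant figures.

Leg 1: γ = 1/√(1 − 0.8914²) = 1/√0.2054 = 2.206; τ_1 = 1.73/2.206 = 0.7841 s.
Leg 2: γ = 1/√(1 − 0.601²) = 1/√0.6388 = 1.251; τ_2 = 2.59/1.251 = 2.070 s.
Leg 3: γ = 2.23; τ_3 = 2.74/2.230 = 1.229 s.
Leg 4: γ = 1.89; τ_4 = 9.18/1.890 = 4.857 s.
Total: 0.7841 + 2.070 + 1.229 + 4.857 s.

τ = 8.94 s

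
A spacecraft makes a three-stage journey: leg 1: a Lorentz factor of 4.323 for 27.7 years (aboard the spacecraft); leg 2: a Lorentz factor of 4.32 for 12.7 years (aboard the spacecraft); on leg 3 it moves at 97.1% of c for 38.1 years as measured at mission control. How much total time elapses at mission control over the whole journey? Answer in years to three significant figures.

Leg 1: γ = 4.323; Δt_1 = 4.323 × 27.7 = 119.7 years.
Leg 2: γ = 4.32; Δt_2 = 4.320 × 12.7 = 54.86 years.
Leg 3: 38.1 years is already measured at mission control.
Total: 119.7 + 54.86 + 38.10 years.

Δt = 213 years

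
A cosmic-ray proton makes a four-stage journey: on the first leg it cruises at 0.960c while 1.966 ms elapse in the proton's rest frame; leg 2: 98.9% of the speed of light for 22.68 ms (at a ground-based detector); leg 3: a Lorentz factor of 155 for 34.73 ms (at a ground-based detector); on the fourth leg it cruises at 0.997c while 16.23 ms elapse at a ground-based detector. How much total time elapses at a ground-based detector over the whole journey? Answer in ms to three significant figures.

Leg 1: γ = 1/√(1 − 0.960²) = 25/7 ≈ 3.571; Δt_1 = 3.571 × 1.966 = 7.021 ms.
Leg 2: 22.68 ms is already measured at a ground-based detector.
Leg 3: 34.73 ms is already measured at a ground-based detector.
Leg 4: 16.23 ms is already measured at a ground-based detector.
Total: 7.021 + 22.68 + 34.73 + 16.23 ms.

Δt = 80.7 ms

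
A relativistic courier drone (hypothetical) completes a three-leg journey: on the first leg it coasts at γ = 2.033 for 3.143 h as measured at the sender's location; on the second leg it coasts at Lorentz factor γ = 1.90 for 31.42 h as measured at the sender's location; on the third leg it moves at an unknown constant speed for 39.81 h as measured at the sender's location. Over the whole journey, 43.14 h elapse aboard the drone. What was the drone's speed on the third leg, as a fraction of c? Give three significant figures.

Leg 1: γ = 2.033; τ_1 = 3.143/2.033 = 1.546 h.
Leg 2: γ = 1.90; τ_2 = 31.42/1.900 = 16.54 h.
Leg 3: speed unknown; τ_3 = 39.81/γ_3.
Total proper time: 1.546 + 16.54 + τ_3 = 43.14, so τ_3 = 43.14 − 18.08 = 25.06 h.
γ_3 = 39.81/25.06 = 1.589; β = √(1 − 1/γ²) = √0.6038.

β = 0.777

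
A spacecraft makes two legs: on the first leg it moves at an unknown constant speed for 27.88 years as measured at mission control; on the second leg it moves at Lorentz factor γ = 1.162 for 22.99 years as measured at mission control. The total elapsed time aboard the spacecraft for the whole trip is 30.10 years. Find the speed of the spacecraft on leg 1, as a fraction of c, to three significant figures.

Leg 1: speed unknown; τ_1 = 27.88/γ_1.
Leg 2: γ = 1.162; τ_2 = 22.99/1.162 = 19.78 years.
Total proper time: τ_1 + 19.78 = 30.10, so τ_1 = 30.10 − 19.78 = 10.32 years.
γ_1 = 27.88/10.32 = 2.703; β = √(1 − 1/γ²) = √0.8631.

β = 0.929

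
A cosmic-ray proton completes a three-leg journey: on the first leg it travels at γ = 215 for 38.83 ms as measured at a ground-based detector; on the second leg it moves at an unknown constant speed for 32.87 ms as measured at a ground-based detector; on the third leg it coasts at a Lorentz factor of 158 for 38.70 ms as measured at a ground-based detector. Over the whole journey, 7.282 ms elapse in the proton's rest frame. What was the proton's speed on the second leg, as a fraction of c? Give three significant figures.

β = 0.978

Leg 1: γ = 215; τ_1 = 38.83/215.0 = 0.1806 ms.
Leg 2: speed unknown; τ_2 = 32.87/γ_2.
Leg 3: γ = 158; τ_3 = 38.70/158.0 = 0.2449 ms.
Total proper time: 0.1806 + τ_2 + 0.2449 = 7.282, so τ_2 = 7.282 − 0.4255 = 6.856 ms.
γ_2 = 32.87/6.856 = 4.794; β = √(1 − 1/γ²) = √0.9565.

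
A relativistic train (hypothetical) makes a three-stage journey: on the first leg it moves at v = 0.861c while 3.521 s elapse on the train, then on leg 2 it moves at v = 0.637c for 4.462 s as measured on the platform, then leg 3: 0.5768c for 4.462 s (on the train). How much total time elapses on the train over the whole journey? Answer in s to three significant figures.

Leg 1: 3.521 s is already measured on the train.
Leg 2: γ = 1/√(1 − 0.637²) = 1/√0.5942 = 1.297; τ_2 = 4.462/1.297 = 3.440 s.
Leg 3: 4.462 s is already measured on the train.
Total: 3.521 + 3.440 + 4.462 s.

τ = 11.4 s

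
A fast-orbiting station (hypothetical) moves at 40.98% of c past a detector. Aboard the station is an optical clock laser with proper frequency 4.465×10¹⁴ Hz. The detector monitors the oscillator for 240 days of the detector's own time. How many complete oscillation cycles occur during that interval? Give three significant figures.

β = 0.4098; γ = 1/√(1 − 0.4098²) = 1/√0.8321 = 1.096
During 240 days of lab time, the oscillator's proper time advances by τ = Δt/γ = 240/1.096 = 218.9 days = 1.891×10⁷ s.
N = f × τ = 4.465×10¹⁴ × 1.891×10⁷ = 8.445×10²¹.

N = 8.45×10²¹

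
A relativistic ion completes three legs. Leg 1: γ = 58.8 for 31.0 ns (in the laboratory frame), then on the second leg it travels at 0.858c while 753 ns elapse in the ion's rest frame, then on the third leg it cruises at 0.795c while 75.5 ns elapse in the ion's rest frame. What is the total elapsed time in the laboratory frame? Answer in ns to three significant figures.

Δt = 1620 ns

Leg 1: 31.0 ns is already measured in the laboratory frame.
Leg 2: γ = 1/√(1 − 0.858²) = 1/√0.2638 = 1.947; Δt_2 = 1.947 × 753 = 1466 ns.
Leg 3: γ = 1/√(1 − 0.795²) = 1/√0.3680 = 1.649; Δt_3 = 1.649 × 75.5 = 124.5 ns.
Total: 31.00 + 1466 + 124.5 ns.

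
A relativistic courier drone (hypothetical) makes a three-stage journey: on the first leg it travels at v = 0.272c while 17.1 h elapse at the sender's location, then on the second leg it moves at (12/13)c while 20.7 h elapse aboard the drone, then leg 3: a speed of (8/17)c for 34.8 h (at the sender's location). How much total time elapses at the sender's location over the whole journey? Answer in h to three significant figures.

Δt = 106 h

Leg 1: 17.1 h is already measured at the sender's location.
Leg 2: γ = 1/√(1 − (12/13)²) = 13/5 = 2.600; Δt_2 = 2.600 × 20.7 = 53.82 h.
Leg 3: 34.8 h is already measured at the sender's location.
Total: 17.10 + 53.82 + 34.80 h.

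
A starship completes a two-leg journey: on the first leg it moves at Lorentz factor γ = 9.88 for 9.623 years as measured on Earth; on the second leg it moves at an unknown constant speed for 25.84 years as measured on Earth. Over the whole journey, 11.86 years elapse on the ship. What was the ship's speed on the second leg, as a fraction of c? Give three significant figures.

Leg 1: γ = 9.88; τ_1 = 9.623/9.880 = 0.9740 years.
Leg 2: speed unknown; τ_2 = 25.84/γ_2.
Total proper time: 0.9740 + τ_2 = 11.86, so τ_2 = 11.86 − 0.9740 = 10.89 years.
γ_2 = 25.84/10.89 = 2.374; β = √(1 − 1/γ²) = √0.8225.

β = 0.907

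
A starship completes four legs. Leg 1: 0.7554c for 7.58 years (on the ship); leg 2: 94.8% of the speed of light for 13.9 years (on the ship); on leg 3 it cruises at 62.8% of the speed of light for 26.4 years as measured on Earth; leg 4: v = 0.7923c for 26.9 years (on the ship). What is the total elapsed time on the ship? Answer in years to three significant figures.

τ = 68.9 years

Leg 1: 7.58 years is already measured on the ship.
Leg 2: 13.9 years is already measured on the ship.
Leg 3: β = 0.628; γ = 1/√(1 − 0.628²) = 1/√0.6056 = 1.285; τ_3 = 26.4/1.285 = 20.54 years.
Leg 4: 26.9 years is already measured on the ship.
Total: 7.580 + 13.90 + 20.54 + 26.90 years.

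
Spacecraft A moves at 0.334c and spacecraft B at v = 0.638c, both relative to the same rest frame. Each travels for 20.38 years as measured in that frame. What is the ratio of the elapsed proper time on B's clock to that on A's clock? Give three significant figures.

τ_B/τ_A = 0.817

A: γ = 1/√(1 − 0.334²) = 1/√0.8884 = 1.061. B: γ = 1/√(1 − 0.638²) = 1/√0.5930 = 1.299.
τ_A/τ_B = γ_B/γ_A = 1.299/1.061 = 1.224, so τ_B/τ_A = 0.8170.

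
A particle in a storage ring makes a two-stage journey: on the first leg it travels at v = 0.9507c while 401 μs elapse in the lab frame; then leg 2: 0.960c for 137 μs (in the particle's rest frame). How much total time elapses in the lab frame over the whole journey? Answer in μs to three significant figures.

Δt = 890 μs

Leg 1: 401 μs is already measured in the lab frame.
Leg 2: γ = 1/√(1 − 0.960²) = 25/7 ≈ 3.571; Δt_2 = 3.571 × 137 = 489.3 μs.
Total: 401.0 + 489.3 μs.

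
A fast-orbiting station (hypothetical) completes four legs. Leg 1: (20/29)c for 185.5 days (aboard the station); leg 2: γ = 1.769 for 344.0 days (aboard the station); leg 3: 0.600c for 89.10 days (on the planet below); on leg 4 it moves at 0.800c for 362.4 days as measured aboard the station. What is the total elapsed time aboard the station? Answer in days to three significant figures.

τ = 963 days

Leg 1: 185.5 days is already measured aboard the station.
Leg 2: 344.0 days is already measured aboard the station.
Leg 3: γ = 1/√(1 − 0.600²) = 5/4 = 1.250; τ_3 = 89.10/1.250 = 71.28 days.
Leg 4: 362.4 days is already measured aboard the station.
Total: 185.5 + 344.0 + 71.28 + 362.4 days.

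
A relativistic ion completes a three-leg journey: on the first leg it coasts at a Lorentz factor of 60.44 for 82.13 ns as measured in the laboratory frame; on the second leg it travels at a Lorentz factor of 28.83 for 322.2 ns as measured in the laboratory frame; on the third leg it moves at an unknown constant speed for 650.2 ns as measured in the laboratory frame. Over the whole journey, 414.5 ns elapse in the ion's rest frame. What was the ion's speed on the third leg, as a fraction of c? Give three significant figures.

β = 0.786

Leg 1: γ = 60.44; τ_1 = 82.13/60.44 = 1.359 ns.
Leg 2: γ = 28.83; τ_2 = 322.2/28.83 = 11.18 ns.
Leg 3: speed unknown; τ_3 = 650.2/γ_3.
Total proper time: 1.359 + 11.18 + τ_3 = 414.5, so τ_3 = 414.5 − 12.53 = 402.0 ns.
γ_3 = 650.2/402.0 = 1.618; β = √(1 − 1/γ²) = √0.6178.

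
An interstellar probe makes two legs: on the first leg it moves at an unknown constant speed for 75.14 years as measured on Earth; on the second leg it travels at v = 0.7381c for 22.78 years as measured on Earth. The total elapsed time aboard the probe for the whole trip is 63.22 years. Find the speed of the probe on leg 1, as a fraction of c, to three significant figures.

Leg 1: speed unknown; τ_1 = 75.14/γ_1.
Leg 2: γ = 1/√(1 − 0.7381²) = 1/√0.4552 = 1.482; τ_2 = 22.78/1.482 = 15.37 years.
Total proper time: τ_1 + 15.37 = 63.22, so τ_1 = 63.22 − 15.37 = 47.85 years.
γ_1 = 75.14/47.85 = 1.570; β = √(1 − 1/γ²) = √0.5945.

β = 0.771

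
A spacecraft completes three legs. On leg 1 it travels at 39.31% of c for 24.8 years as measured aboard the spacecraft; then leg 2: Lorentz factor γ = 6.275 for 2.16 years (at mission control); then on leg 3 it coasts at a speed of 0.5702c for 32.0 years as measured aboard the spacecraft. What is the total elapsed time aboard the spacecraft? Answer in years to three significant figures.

Leg 1: 24.8 years is already measured aboard the spacecraft.
Leg 2: γ = 6.275; τ_2 = 2.16/6.275 = 0.3442 years.
Leg 3: 32.0 years is already measured aboard the spacecraft.
Total: 24.80 + 0.3442 + 32.00 years.

τ = 57.1 years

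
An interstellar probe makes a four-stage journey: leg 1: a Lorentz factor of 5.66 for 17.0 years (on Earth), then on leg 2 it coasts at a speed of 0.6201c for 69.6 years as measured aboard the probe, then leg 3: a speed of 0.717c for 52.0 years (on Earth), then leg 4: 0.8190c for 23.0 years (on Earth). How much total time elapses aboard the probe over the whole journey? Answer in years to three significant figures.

Leg 1: γ = 5.66; τ_1 = 17.0/5.660 = 3.004 years.
Leg 2: 69.6 years is already measured aboard the probe.
Leg 3: γ = 1/√(1 − 0.717²) = 1/√0.4859 = 1.435; τ_3 = 52.0/1.435 = 36.25 years.
Leg 4: γ = 1/√(1 − 0.8190²) = 1/√0.3292 = 1.743; τ_4 = 23.0/1.743 = 13.20 years.
Total: 3.004 + 69.60 + 36.25 + 13.20 years.

τ = 122 years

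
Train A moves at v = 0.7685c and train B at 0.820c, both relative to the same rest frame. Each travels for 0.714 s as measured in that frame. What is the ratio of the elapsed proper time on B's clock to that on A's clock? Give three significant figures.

τ_B/τ_A = 0.895

A: γ = 1/√(1 − 0.7685²) = 1/√0.4094 = 1.563. B: γ = 1/√(1 − 0.820²) = 1/√0.3276 = 1.747.
τ_A/τ_B = γ_B/γ_A = 1.747/1.563 = 1.118, so τ_B/τ_A = 0.8945.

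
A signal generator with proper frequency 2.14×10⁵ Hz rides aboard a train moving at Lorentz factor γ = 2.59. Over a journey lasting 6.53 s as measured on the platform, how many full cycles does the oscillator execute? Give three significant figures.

γ = 2.59
The oscillator's own cycle count is N = f × τ where τ is the proper time on the train. τ = Δt/γ = 6.53/2.590 = 2.521 s = 2.521×10⁰ s.
N = 2.14×10⁵ × 2.521×10⁰ = 5.395×10⁵.

N = 5.40×10⁵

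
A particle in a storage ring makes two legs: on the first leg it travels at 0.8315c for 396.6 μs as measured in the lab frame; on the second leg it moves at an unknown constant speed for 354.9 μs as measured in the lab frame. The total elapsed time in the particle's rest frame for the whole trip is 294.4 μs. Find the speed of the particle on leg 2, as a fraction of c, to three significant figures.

Leg 1: γ = 1/√(1 − 0.8315²) = 1/√0.3086 = 1.800; τ_1 = 396.6/1.800 = 220.3 μs.
Leg 2: speed unknown; τ_2 = 354.9/γ_2.
Total proper time: 220.3 + τ_2 = 294.4, so τ_2 = 294.4 − 220.3 = 74.08 μs.
γ_2 = 354.9/74.08 = 4.791; β = √(1 − 1/γ²) = √0.9564.

β = 0.978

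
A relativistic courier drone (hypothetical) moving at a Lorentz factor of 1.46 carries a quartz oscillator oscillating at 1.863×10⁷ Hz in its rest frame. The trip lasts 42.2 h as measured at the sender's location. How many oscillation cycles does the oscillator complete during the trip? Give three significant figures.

N = 1.94×10¹²

γ = 1.46
The oscillator's own cycle count is N = f × τ where τ is the proper time aboard the drone. τ = Δt/γ = 42.2/1.460 = 28.90 h = 1.041×10⁵ s.
N = 1.863×10⁷ × 1.041×10⁵ = 1.939×10¹².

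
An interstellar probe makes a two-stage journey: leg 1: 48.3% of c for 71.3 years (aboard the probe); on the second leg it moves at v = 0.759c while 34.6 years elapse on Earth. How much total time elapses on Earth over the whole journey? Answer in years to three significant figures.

Leg 1: β = 0.483; γ = 1/√(1 − 0.483²) = 1/√0.7667 = 1.142; Δt_1 = 1.142 × 71.3 = 81.43 years.
Leg 2: 34.6 years is already measured on Earth.
Total: 81.43 + 34.60 years.

Δt = 116 years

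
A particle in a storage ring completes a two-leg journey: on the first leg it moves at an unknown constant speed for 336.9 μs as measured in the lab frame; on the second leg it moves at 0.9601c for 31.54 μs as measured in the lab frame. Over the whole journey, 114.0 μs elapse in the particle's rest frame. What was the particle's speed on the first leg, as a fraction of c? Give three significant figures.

β = 0.950

Leg 1: speed unknown; τ_1 = 336.9/γ_1.
Leg 2: γ = 1/√(1 − 0.9601²) = 1/√0.07821 = 3.576; τ_2 = 31.54/3.576 = 8.820 μs.
Total proper time: τ_1 + 8.820 = 114.0, so τ_1 = 114.0 − 8.820 = 105.2 μs.
γ_1 = 336.9/105.2 = 3.203; β = √(1 − 1/γ²) = √0.9025.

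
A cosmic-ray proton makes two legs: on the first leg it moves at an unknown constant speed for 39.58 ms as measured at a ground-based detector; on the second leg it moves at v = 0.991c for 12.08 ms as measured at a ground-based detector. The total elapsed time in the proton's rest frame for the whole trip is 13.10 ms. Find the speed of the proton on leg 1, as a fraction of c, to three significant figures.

β = 0.957

Leg 1: speed unknown; τ_1 = 39.58/γ_1.
Leg 2: γ = 1/√(1 − 0.991²) = 1/√0.01792 = 7.470; τ_2 = 12.08/7.470 = 1.617 ms.
Total proper time: τ_1 + 1.617 = 13.10, so τ_1 = 13.10 − 1.617 = 11.48 ms.
γ_1 = 39.58/11.48 = 3.447; β = √(1 − 1/γ²) = √0.9158.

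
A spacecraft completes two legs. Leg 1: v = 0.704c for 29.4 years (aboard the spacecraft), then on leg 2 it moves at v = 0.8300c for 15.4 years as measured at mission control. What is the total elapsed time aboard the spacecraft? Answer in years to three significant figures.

Leg 1: 29.4 years is already measured aboard the spacecraft.
Leg 2: γ = 1/√(1 − 0.8300²) = 1/√0.3111 = 1.793; τ_2 = 15.4/1.793 = 8.590 years.
Total: 29.40 + 8.590 years.

τ = 38.0 years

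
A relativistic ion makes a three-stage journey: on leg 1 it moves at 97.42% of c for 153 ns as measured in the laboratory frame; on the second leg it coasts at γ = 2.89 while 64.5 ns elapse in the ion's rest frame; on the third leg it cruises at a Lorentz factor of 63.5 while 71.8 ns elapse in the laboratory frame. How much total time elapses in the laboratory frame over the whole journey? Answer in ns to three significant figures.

Leg 1: 153 ns is already measured in the laboratory frame.
Leg 2: γ = 2.89; Δt_2 = 2.890 × 64.5 = 186.4 ns.
Leg 3: 71.8 ns is already measured in the laboratory frame.
Total: 153.0 + 186.4 + 71.80 ns.

Δt = 411 ns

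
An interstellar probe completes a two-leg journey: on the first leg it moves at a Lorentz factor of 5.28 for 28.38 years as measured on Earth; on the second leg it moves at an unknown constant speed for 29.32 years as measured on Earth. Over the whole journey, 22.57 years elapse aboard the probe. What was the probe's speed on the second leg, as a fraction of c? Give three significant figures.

Leg 1: γ = 5.28; τ_1 = 28.38/5.280 = 5.375 years.
Leg 2: speed unknown; τ_2 = 29.32/γ_2.
Total proper time: 5.375 + τ_2 = 22.57, so τ_2 = 22.57 − 5.375 = 17.20 years.
γ_2 = 29.32/17.20 = 1.705; β = √(1 − 1/γ²) = √0.6561.

β = 0.810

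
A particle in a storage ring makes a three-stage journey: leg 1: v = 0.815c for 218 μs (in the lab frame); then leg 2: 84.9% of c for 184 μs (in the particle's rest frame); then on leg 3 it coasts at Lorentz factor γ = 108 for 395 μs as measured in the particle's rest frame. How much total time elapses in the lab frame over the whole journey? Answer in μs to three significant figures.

Δt = 4.32×10⁴ μs

Leg 1: 218 μs is already measured in the lab frame.
Leg 2: β = 0.849; γ = 1/√(1 − 0.849²) = 1/√0.2792 = 1.893; Δt_2 = 1.893 × 184 = 348.2 μs.
Leg 3: γ = 108; Δt_3 = 108.0 × 395 = 4.266×10⁴ μs.
Total: 218.0 + 348.2 + 4.266×10⁴ μs.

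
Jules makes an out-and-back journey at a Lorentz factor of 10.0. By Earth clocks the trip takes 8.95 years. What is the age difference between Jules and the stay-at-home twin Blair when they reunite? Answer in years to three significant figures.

γ = 10.0
Jules's elapsed proper time: τ = 8.95/10.00 = 0.8950 years.
Age gap = Δt − τ = 8.95 − 0.8950 years.

Δt − τ = 8.05 years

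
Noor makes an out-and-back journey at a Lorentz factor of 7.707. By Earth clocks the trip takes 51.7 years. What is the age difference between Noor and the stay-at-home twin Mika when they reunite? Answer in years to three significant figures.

γ = 7.707
Noor's elapsed proper time: τ = 51.7/7.707 = 6.708 years.
Age gap = Δt − τ = 51.7 − 6.708 years.

Δt − τ = 45.0 years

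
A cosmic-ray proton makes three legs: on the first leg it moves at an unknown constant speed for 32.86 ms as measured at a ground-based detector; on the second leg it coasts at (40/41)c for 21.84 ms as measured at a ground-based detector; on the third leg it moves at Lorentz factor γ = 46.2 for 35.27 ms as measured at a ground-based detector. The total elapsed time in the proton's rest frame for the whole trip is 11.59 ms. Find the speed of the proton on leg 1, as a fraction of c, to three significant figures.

Leg 1: speed unknown; τ_1 = 32.86/γ_1.
Leg 2: γ = 1/√(1 − (40/41)²) = 41/9 ≈ 4.556; τ_2 = 21.84/4.556 = 4.794 ms.
Leg 3: γ = 46.2; τ_3 = 35.27/46.20 = 0.7634 ms.
Total proper time: τ_1 + 4.794 + 0.7634 = 11.59, so τ_1 = 11.59 − 5.558 = 6.032 ms.
γ_1 = 32.86/6.032 = 5.447; β = √(1 − 1/γ²) = √0.9663.

β = 0.983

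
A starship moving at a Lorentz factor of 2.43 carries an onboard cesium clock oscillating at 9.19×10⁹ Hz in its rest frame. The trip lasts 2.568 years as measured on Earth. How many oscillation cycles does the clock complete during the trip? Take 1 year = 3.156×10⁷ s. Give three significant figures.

N = 3.07×10¹⁷

γ = 2.43
The oscillator's own cycle count is N = f × τ where τ is the proper time on the ship. τ = Δt/γ = 2.568/2.430 = 1.057 years = 3.335×10⁷ s.
N = 9.19×10⁹ × 3.335×10⁷ = 3.065×10¹⁷.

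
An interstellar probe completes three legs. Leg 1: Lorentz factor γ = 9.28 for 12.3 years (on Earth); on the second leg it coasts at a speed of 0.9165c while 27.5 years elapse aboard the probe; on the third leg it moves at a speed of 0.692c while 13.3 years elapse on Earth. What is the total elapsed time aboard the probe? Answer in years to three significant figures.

τ = 38.4 years

Leg 1: γ = 9.28; τ_1 = 12.3/9.280 = 1.325 years.
Leg 2: 27.5 years is already measured aboard the probe.
Leg 3: γ = 1/√(1 − 0.692²) = 1/√0.5211 = 1.385; τ_3 = 13.3/1.385 = 9.601 years.
Total: 1.325 + 27.50 + 9.601 years.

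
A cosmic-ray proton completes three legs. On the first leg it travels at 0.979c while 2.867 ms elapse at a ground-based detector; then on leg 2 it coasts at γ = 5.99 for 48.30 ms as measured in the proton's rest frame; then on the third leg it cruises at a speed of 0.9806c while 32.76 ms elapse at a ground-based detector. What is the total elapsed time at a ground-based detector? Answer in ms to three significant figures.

Leg 1: 2.867 ms is already measured at a ground-based detector.
Leg 2: γ = 5.99; Δt_2 = 5.990 × 48.30 = 289.3 ms.
Leg 3: 32.76 ms is already measured at a ground-based detector.
Total: 2.867 + 289.3 + 32.76 ms.

Δt = 325 ms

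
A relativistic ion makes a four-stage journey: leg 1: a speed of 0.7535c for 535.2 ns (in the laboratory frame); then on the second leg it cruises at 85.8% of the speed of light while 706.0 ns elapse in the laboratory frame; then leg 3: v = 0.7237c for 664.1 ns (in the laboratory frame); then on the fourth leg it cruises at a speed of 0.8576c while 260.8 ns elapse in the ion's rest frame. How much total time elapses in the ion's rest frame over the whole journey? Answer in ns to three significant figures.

Leg 1: γ = 1/√(1 − 0.7535²) = 1/√0.4322 = 1.521; τ_1 = 535.2/1.521 = 351.9 ns.
Leg 2: β = 0.858; γ = 1/√(1 − 0.858²) = 1/√0.2638 = 1.947; τ_2 = 706.0/1.947 = 362.6 ns.
Leg 3: γ = 1/√(1 − 0.7237²) = 1/√0.4763 = 1.449; τ_3 = 664.1/1.449 = 458.3 ns.
Leg 4: 260.8 ns is already measured in the ion's rest frame.
Total: 351.9 + 362.6 + 458.3 + 260.8 ns.

τ = 1430 ns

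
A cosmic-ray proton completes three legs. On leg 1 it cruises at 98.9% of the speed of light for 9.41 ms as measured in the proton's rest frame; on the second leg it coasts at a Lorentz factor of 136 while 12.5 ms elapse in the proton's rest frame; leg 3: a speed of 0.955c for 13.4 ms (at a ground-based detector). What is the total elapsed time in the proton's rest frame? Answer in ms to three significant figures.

Leg 1: 9.41 ms is already measured in the proton's rest frame.
Leg 2: 12.5 ms is already measured in the proton's rest frame.
Leg 3: γ = 1/√(1 − 0.955²) = 1/√0.08798 = 3.371; τ_3 = 13.4/3.371 = 3.975 ms.
Total: 9.410 + 12.50 + 3.975 ms.

τ = 25.9 ms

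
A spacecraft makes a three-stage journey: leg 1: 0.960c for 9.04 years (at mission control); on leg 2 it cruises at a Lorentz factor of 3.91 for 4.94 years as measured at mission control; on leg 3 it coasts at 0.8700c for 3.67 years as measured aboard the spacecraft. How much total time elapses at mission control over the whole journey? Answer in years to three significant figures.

Leg 1: 9.04 years is already measured at mission control.
Leg 2: 4.94 years is already measured at mission control.
Leg 3: γ = 1/√(1 − 0.8700²) = 1/√0.2431 = 2.028; Δt_3 = 2.028 × 3.67 = 7.443 years.
Total: 9.040 + 4.940 + 7.443 years.

Δt = 21.4 years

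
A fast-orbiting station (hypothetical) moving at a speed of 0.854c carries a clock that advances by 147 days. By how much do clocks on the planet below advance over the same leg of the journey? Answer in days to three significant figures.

γ = 1/√(1 − 0.854²) = 1/√0.2707 = 1.922
The interval measured aboard the station is the proper time (both events occur at the same place in that frame); the lab-frame interval is Δt = γτ = 1.922 × 147 days.

Δt = 283 days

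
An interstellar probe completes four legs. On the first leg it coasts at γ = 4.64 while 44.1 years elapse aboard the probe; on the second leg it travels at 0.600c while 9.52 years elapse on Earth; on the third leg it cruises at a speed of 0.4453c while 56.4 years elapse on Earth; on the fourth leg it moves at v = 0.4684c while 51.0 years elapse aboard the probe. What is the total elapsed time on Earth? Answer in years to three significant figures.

Δt = 328 years

Leg 1: γ = 4.64; Δt_1 = 4.640 × 44.1 = 204.6 years.
Leg 2: 9.52 years is already measured on Earth.
Leg 3: 56.4 years is already measured on Earth.
Leg 4: γ = 1/√(1 − 0.4684²) = 1/√0.7806 = 1.132; Δt_4 = 1.132 × 51.0 = 57.72 years.
Total: 204.6 + 9.520 + 56.40 + 57.72 years.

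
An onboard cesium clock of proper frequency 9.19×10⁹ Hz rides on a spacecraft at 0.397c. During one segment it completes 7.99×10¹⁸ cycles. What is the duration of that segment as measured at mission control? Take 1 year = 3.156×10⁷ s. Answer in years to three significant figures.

γ = 1/√(1 − 0.397²) = 1/√0.8424 = 1.090
Proper time for N cycles: τ = N/f = 7.99×10¹⁸/(9.19×10⁹) = 8.694×10⁸ s = 27.55 years.
Lab-frame duration Δt = γτ = 1.090 × 27.55 = 30.01 years.

Δt = 30.0 years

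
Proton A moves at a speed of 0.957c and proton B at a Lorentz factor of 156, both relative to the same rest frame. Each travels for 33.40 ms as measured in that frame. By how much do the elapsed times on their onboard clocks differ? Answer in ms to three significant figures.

A: γ = 1/√(1 − 0.957²) = 1/√0.08415 = 3.447; τ_A = 33.40/3.447 = 9.689 ms.
B: γ = 156; τ_B = 33.40/156.0 = 0.2141 ms.

|τ_A − τ_B| = 9.47 ms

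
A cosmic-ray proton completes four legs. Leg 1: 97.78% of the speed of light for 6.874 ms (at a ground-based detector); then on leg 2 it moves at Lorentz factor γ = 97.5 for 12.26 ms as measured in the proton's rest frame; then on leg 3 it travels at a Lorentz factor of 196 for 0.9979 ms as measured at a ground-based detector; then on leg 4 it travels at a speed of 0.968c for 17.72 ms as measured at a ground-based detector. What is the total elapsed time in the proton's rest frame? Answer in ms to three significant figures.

τ = 18.2 ms

Leg 1: β = 0.9778; γ = 1/√(1 − 0.9778²) = 1/√0.04391 = 4.772; τ_1 = 6.874/4.772 = 1.440 ms.
Leg 2: 12.26 ms is already measured in the proton's rest frame.
Leg 3: γ = 196; τ_3 = 0.9979/196.0 = 0.005091 ms.
Leg 4: γ = 1/√(1 − 0.968²) = 1/√0.06298 = 3.985; τ_4 = 17.72/3.985 = 4.447 ms.
Total: 1.440 + 12.26 + 0.005091 + 4.447 ms.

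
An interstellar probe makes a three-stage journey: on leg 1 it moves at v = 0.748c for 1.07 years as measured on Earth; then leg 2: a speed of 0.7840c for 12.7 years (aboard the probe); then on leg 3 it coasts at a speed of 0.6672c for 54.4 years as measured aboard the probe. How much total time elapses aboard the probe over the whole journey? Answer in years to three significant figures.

Leg 1: γ = 1/√(1 − 0.748²) = 1/√0.4405 = 1.507; τ_1 = 1.07/1.507 = 0.7102 years.
Leg 2: 12.7 years is already measured aboard the probe.
Leg 3: 54.4 years is already measured aboard the probe.
Total: 0.7102 + 12.70 + 54.40 years.

τ = 67.8 years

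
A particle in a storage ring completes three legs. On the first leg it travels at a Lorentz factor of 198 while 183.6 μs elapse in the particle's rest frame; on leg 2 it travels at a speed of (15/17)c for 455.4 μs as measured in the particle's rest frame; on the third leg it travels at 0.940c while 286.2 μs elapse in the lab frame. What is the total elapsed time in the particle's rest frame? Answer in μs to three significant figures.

τ = 737 μs

Leg 1: 183.6 μs is already measured in the particle's rest frame.
Leg 2: 455.4 μs is already measured in the particle's rest frame.
Leg 3: γ = 1/√(1 − 0.940²) = 1/√0.1164 = 2.931; τ_3 = 286.2/2.931 = 97.64 μs.
Total: 183.6 + 455.4 + 97.64 μs.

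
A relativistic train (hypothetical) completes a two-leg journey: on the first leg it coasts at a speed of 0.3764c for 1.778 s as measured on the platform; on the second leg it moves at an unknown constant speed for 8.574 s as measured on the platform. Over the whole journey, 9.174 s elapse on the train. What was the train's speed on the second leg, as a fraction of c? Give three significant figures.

β = 0.479

Leg 1: γ = 1/√(1 − 0.3764²) = 1/√0.8583 = 1.079; τ_1 = 1.778/1.079 = 1.647 s.
Leg 2: speed unknown; τ_2 = 8.574/γ_2.
Total proper time: 1.647 + τ_2 = 9.174, so τ_2 = 9.174 − 1.647 = 7.527 s.
γ_2 = 8.574/7.527 = 1.139; β = √(1 − 1/γ²) = √0.2294.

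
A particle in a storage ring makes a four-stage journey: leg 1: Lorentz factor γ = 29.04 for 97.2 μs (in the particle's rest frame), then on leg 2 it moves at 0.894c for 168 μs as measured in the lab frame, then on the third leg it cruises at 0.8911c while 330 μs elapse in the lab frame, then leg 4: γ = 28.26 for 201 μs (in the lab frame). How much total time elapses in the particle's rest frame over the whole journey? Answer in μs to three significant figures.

τ = 329 μs

Leg 1: 97.2 μs is already measured in the particle's rest frame.
Leg 2: γ = 1/√(1 − 0.894²) = 1/√0.2008 = 2.232; τ_2 = 168/2.232 = 75.28 μs.
Leg 3: γ = 1/√(1 − 0.8911²) = 1/√0.2059 = 2.204; τ_3 = 330/2.204 = 149.8 μs.
Leg 4: γ = 28.26; τ_4 = 201/28.26 = 7.113 μs.
Total: 97.20 + 75.28 + 149.8 + 7.113 μs.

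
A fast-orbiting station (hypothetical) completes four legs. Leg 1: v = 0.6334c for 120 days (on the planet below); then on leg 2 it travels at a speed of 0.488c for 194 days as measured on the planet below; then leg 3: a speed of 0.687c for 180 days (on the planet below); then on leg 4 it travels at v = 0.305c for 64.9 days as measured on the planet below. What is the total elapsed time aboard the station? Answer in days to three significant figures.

Leg 1: γ = 1/√(1 − 0.6334²) = 1/√0.5988 = 1.292; τ_1 = 120/1.292 = 92.86 days.
Leg 2: γ = 1/√(1 − 0.488²) = 1/√0.7619 = 1.146; τ_2 = 194/1.146 = 169.3 days.
Leg 3: γ = 1/√(1 − 0.687²) = 1/√0.5280 = 1.376; τ_3 = 180/1.376 = 130.8 days.
Leg 4: γ = 1/√(1 − 0.305²) = 1/√0.9070 = 1.050; τ_4 = 64.9/1.050 = 61.81 days.
Total: 92.86 + 169.3 + 130.8 + 61.81 days.

τ = 455 days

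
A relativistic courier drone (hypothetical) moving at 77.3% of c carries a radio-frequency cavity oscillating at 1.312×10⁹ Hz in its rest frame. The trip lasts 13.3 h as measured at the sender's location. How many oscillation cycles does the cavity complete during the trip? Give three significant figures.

β = 0.773; γ = 1/√(1 − 0.773²) = 1/√0.4025 = 1.576
The oscillator's own cycle count is N = f × τ where τ is the proper time aboard the drone. τ = Δt/γ = 13.3/1.576 = 8.438 h = 3.038×10⁴ s.
N = 1.312×10⁹ × 3.038×10⁴ = 3.985×10¹³.

N = 3.99×10¹³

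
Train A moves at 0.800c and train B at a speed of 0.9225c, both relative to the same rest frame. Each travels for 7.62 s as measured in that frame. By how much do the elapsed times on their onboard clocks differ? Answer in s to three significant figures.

|τ_A − τ_B| = 1.63 s

A: γ = 1/√(1 − 0.800²) = 5/3 ≈ 1.667; τ_A = 7.62/1.667 = 4.572 s.
B: γ = 1/√(1 − 0.9225²) = 1/√0.1490 = 2.591; τ_B = 7.62/2.591 = 2.941 s.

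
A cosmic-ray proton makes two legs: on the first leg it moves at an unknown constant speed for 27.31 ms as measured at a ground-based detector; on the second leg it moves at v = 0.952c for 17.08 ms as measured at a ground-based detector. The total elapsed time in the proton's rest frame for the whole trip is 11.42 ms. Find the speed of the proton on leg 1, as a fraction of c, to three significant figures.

β = 0.974

Leg 1: speed unknown; τ_1 = 27.31/γ_1.
Leg 2: γ = 1/√(1 − 0.952²) = 1/√0.09370 = 3.267; τ_2 = 17.08/3.267 = 5.228 ms.
Total proper time: τ_1 + 5.228 = 11.42, so τ_1 = 11.42 − 5.228 = 6.192 ms.
γ_1 = 27.31/6.192 = 4.411; β = √(1 − 1/γ²) = √0.9486.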